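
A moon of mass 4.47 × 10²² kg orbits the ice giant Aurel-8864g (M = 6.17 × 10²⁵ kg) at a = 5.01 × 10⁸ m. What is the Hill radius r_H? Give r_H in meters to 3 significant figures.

3.12 × 10⁷ m

r_H ≈ a (m/3M)^(1/3)
    = (5.01 × 10⁸) × (4.47 × 10²² / (3 × 6.17 × 10²⁵))^(1/3)
    = 3.12 × 10⁷ m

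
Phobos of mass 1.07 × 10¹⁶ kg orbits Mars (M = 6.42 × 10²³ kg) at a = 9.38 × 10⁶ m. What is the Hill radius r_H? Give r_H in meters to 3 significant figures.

1.66 × 10⁴ m

r_H ≈ a (m/3M)^(1/3)
    = (9.38 × 10⁶) × (1.07 × 10¹⁶ / (3 × 6.42 × 10²³))^(1/3)
    = 1.66 × 10⁴ m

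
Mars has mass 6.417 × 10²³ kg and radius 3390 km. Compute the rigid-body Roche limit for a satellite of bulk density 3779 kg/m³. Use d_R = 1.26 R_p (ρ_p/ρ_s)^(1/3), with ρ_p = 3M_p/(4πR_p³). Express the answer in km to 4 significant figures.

4328 km

ρ_p = 3M_p/(4πR_p³) = 3 × (6.417 × 10²³) / (4π × (3.390 × 10⁶ m)³) = 3932 kg/m³
d_R = 1.26 × 3390 km × (3932/3779)^(1/3)
    = 4328 km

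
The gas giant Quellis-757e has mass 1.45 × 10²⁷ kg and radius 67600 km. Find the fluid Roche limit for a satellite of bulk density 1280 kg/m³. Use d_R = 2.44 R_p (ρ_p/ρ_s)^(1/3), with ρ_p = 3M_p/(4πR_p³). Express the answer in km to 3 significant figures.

1.58 × 10⁵ km

ρ_p = 3M_p/(4πR_p³) = 3 × (1.45 × 10²⁷) / (4π × (6.76 × 10⁷ m)³) = 1120 kg/m³
d_R = 2.44 × 67600 km × (1120/1280)^(1/3)
    = 1.58 × 10⁵ km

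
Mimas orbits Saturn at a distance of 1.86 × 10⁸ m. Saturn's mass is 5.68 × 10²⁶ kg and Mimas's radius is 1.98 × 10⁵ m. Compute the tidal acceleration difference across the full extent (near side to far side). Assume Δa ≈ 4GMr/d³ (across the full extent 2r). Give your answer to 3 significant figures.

a_tidal = 4GMr/d³
        = 4 × (6.674 × 10⁻¹¹) × (5.68 × 10²⁶) × (1.98 × 10⁵) / (1.86 × 10⁸)³
        = 4.67 × 10⁻³ m/s²

4.67 × 10⁻³ m/s²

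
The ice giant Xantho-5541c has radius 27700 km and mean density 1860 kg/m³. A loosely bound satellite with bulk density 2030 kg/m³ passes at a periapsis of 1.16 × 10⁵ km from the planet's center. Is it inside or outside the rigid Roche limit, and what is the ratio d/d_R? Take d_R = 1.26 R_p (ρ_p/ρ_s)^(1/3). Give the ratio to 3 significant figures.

outside; d/d_R ≈ 3.42

d_R = 1.26 × (27700 km) × (1860/2030)^(1/3) = 33900 km
d/d_R = (1.16 × 10⁵) / (33900) = 3.42
Since d/d_R > 1, the body is outside the Roche limit.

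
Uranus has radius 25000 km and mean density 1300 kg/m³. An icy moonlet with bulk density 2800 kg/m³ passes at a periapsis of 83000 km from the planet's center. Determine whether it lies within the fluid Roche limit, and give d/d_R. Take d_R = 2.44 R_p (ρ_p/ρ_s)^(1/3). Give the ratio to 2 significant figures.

outside; d/d_R ≈ 1.8

d_R = 2.44 × (25000 km) × (1300/2800)^(1/3) = 47230 km
d/d_R = (83000) / (47230) = 1.8
Since d/d_R > 1, the body is outside the Roche limit.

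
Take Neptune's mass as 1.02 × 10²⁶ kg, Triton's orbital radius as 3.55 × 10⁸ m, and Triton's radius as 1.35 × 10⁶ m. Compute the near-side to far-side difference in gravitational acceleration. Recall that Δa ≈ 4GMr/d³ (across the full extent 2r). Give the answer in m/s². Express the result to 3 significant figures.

8.22 × 10⁻⁴ m/s²

Near-to-far spans 2r, so the tidal difference is twice the near-to-center value: 4GMr/d³.
Δa = 4GMr/d³
   = 4 × (6.674 × 10⁻¹¹) × (1.02 × 10²⁶) × (1.35 × 10⁶) / (3.55 × 10⁸)³
   = 8.22 × 10⁻⁴ m/s²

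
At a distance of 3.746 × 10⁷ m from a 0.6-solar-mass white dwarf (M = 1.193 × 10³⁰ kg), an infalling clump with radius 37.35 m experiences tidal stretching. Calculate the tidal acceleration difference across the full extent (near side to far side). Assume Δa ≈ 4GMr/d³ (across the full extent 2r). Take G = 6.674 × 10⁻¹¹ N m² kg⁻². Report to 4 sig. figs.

2.263 × 10⁻¹ m/s²

The field gradient is 2GM/d³; across the full diameter 2r the difference is 4GMr/d³.
Δa = 4GMr/d³
   = 4 × (6.674 × 10⁻¹¹) × (1.193 × 10³⁰) × (37.35) / (3.746 × 10⁷)³
   = 2.263 × 10⁻¹ m/s²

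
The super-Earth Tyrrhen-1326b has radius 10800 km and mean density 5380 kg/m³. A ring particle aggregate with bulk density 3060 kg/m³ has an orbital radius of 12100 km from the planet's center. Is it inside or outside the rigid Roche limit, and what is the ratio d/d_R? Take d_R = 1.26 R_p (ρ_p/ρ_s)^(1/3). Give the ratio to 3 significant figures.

inside; d/d_R ≈ 0.737

d_R = 1.26 × (10800 km) × (5380/3060)^(1/3) = 16420 km
d/d_R = (12100) / (16420) = 0.737
Since d/d_R < 1, the body is inside the Roche limit.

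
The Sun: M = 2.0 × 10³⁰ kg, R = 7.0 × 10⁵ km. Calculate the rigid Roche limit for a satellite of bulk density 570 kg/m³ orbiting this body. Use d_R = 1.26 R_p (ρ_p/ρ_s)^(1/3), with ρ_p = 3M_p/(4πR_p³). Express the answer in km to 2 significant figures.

ρ_p = 3M_p/(4πR_p³) = 3 × (2.0 × 10³⁰) / (4π × (7.0 × 10⁸ m)³) = 1400 kg/m³
d_R = 1.26 × 7.0 × 10⁵ km × (1400/570)^(1/3)
    = 1.2 × 10⁶ km

1.2 × 10⁶ km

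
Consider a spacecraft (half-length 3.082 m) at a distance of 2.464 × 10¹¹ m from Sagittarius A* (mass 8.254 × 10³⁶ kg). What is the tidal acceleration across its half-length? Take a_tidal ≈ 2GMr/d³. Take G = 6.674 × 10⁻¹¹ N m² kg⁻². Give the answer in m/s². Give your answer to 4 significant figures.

The tidal stretch is the gradient of GM/d² times the body's extent r, hence the 1/d³ dependence.
Δg = 2GMr/d³
   = 2 × (6.674 × 10⁻¹¹) × (8.254 × 10³⁶) × (3.082) / (2.464 × 10¹¹)³
   = 2.270 × 10⁻⁷ m/s²

2.270 × 10⁻⁷ m/s²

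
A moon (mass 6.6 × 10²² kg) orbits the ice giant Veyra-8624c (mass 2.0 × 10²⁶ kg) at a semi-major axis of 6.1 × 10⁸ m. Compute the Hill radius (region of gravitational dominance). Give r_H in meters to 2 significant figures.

r_H ≈ a (m/3M)^(1/3)
    = (6.1 × 10⁸) × (6.6 × 10²² / (3 × 2.0 × 10²⁶))^(1/3)
    = 2.9 × 10⁷ m

2.9 × 10⁷ m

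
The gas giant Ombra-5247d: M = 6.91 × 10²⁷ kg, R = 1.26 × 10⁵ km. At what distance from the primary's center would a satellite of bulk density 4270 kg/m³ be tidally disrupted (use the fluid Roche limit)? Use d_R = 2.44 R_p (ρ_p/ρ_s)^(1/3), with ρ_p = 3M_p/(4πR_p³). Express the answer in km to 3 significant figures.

ρ_p = 3M_p/(4πR_p³) = 3 × (6.91 × 10²⁷) / (4π × (1.26 × 10⁸ m)³) = 825 kg/m³
d_R = 2.44 × 1.26 × 10⁵ km × (825/4270)^(1/3)
    = 1.78 × 10⁵ km

1.78 × 10⁵ km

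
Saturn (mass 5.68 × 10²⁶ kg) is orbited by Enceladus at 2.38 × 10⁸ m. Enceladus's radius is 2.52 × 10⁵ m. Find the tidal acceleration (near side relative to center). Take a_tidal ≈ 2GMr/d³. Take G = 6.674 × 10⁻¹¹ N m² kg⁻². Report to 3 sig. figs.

Δa = 2GMr/d³
   = 2 × (6.674 × 10⁻¹¹) × (5.68 × 10²⁶) × (2.52 × 10⁵) / (2.38 × 10⁸)³
   = 1.42 × 10⁻³ m/s²

1.42 × 10⁻³ m/s²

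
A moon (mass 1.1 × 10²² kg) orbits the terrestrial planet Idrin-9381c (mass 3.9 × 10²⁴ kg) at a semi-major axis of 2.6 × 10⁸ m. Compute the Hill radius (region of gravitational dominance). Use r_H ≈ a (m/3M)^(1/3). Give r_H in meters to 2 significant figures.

r_H ≈ a (m/3M)^(1/3)
    = (2.6 × 10⁸) × (1.1 × 10²² / (3 × 3.9 × 10²⁴))^(1/3)
    = 2.5 × 10⁷ m

2.5 × 10⁷ m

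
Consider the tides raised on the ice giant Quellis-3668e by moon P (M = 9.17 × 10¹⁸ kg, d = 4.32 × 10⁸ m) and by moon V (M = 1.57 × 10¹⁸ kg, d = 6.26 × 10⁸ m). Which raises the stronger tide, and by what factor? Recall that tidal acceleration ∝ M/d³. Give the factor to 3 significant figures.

Moon P, by a factor of ≈ 17.8

The tide-raising term goes as M/d³ (the gradient of a 1/d² field).
Moon P: (9.17 × 10¹⁸) / (4.32 × 10⁸)³ = 1.137 × 10⁻⁷
Moon V: (1.57 × 10¹⁸) / (6.26 × 10⁸)³ = 6.400 × 10⁻⁹
Ratio (larger/smaller) = 17.8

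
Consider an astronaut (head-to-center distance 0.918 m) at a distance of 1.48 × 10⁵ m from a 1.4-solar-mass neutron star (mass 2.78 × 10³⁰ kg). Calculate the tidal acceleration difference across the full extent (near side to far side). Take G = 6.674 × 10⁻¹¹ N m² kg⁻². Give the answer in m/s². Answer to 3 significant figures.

2.10 × 10⁵ m/s²

a_tidal = 4GMr/d³
        = 4 × (6.674 × 10⁻¹¹) × (2.78 × 10³⁰) × (0.918) / (1.48 × 10⁵)³
        = 2.10 × 10⁵ m/s²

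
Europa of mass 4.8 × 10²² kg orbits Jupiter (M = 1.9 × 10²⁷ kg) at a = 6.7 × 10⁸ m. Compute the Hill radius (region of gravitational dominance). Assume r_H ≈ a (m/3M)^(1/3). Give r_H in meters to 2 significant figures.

1.4 × 10⁷ m

r_H ≈ a (m/3M)^(1/3)
    = (6.7 × 10⁸) × (4.8 × 10²² / (3 × 1.9 × 10²⁷))^(1/3)
    = 1.4 × 10⁷ m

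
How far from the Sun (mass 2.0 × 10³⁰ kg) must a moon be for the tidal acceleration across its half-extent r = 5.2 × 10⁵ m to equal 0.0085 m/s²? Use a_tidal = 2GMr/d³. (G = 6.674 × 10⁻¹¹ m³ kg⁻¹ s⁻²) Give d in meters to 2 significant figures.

2.5 × 10⁹ m

2GMr/d³ = a_tidal  ⇒  d = (2GMr / a_tidal)^(1/3)
d = (2 × 6.674×10⁻¹¹ × (2.0 × 10³⁰) × (5.2 × 10⁵) / (0.0085))^(1/3)
  = 2.5 × 10⁹ m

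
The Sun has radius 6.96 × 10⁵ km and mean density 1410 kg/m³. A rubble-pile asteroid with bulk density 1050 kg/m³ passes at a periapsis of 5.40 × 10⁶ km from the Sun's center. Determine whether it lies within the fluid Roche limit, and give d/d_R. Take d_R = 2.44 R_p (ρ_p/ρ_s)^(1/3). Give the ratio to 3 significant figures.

outside; d/d_R ≈ 2.88

d_R = 2.44 × (6.96 × 10⁵ km) × (1410/1050)^(1/3) = 1.874 × 10⁶ km
d/d_R = (5.40 × 10⁶) / (1.874 × 10⁶) = 2.88
Since d/d_R > 1, the body is outside the Roche limit.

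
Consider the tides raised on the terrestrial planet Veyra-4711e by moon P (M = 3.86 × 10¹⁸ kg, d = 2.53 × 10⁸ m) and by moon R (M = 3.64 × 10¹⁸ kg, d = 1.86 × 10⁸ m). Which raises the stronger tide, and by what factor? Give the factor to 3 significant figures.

The tide-raising term goes as M/d³ (the gradient of a 1/d² field).
Moon P: (3.86 × 10¹⁸) / (2.53 × 10⁸)³ = 2.384 × 10⁻⁷
Moon R: (3.64 × 10¹⁸) / (1.86 × 10⁸)³ = 5.657 × 10⁻⁷
Ratio (larger/smaller) = 2.37

Moon R, by a factor of ≈ 2.37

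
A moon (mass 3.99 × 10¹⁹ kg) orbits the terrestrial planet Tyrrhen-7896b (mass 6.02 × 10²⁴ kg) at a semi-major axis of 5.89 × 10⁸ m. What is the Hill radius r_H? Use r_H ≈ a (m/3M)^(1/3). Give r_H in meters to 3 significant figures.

7.67 × 10⁶ m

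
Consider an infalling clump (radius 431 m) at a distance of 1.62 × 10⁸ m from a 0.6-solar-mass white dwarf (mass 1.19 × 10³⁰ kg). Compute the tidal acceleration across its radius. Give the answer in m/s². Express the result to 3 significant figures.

1.61 × 10⁻² m/s²

The tidal stretch is the gradient of GM/d² times the body's extent r, hence the 1/d³ dependence.
Δa = 2GMr/d³
   = 2 × (6.674 × 10⁻¹¹) × (1.19 × 10³⁰) × (431) / (1.62 × 10⁸)³
   = 1.61 × 10⁻² m/s²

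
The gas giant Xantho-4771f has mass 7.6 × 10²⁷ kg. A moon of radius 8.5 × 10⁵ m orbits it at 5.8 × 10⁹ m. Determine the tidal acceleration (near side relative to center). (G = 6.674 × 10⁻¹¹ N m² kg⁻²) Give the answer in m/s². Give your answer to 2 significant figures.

Differencing GM/(d−r)² and GM/d² to first order in r/d gives 2GMr/d³.
Δa = 2GMr/d³
   = 2 × (6.674 × 10⁻¹¹) × (7.6 × 10²⁷) × (8.5 × 10⁵) / (5.8 × 10⁹)³
   = 4.4 × 10⁻⁶ m/s²

4.4 × 10⁻⁶ m/s²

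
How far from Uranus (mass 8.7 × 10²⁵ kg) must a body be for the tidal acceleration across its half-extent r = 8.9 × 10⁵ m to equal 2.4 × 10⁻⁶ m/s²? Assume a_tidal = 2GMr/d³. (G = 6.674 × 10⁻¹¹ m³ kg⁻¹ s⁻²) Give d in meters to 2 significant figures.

1.6 × 10⁹ m

2GMr/d³ = a_tidal  ⇒  d = (2GMr / a_tidal)^(1/3)
d = (2 × 6.674×10⁻¹¹ × (8.7 × 10²⁵) × (8.9 × 10⁵) / (2.4 × 10⁻⁶))^(1/3)
  = 1.6 × 10⁹ m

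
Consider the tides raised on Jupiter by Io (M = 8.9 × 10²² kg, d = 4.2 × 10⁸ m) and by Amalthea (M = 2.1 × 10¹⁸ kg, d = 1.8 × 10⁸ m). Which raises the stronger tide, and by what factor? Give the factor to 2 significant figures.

The tide-raising term goes as M/d³ (the gradient of a 1/d² field).
Io: (8.9 × 10²²) / (4.2 × 10⁸)³ = 1.201 × 10⁻³
Amalthea: (2.1 × 10¹⁸) / (1.8 × 10⁸)³ = 3.601 × 10⁻⁷
Ratio (larger/smaller) = 3300

Io, by a factor of ≈ 3300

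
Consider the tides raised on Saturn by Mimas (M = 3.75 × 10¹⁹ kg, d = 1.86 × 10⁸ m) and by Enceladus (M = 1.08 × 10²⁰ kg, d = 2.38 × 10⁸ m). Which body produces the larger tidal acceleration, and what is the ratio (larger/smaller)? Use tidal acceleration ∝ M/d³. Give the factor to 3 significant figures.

The tide-raising term goes as M/d³ (the gradient of a 1/d² field).
Mimas: (3.75 × 10¹⁹) / (1.86 × 10⁸)³ = 5.828 × 10⁻⁶
Enceladus: (1.08 × 10²⁰) / (2.38 × 10⁸)³ = 8.011 × 10⁻⁶
Ratio (larger/smaller) = 1.37

Enceladus, by a factor of ≈ 1.37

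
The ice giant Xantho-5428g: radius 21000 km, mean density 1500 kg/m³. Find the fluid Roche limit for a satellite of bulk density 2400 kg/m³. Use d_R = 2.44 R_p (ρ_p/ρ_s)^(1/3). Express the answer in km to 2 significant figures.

d_R = 2.44 × 21000 km × (1500/2400)^(1/3)
    = 44000 km

44000 km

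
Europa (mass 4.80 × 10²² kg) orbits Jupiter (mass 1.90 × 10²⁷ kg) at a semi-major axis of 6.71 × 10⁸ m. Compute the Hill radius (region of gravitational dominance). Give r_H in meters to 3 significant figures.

r_H ≈ a (m/3M)^(1/3)
    = (6.71 × 10⁸) × (4.80 × 10²² / (3 × 1.90 × 10²⁷))^(1/3)
    = 1.37 × 10⁷ m

1.37 × 10⁷ m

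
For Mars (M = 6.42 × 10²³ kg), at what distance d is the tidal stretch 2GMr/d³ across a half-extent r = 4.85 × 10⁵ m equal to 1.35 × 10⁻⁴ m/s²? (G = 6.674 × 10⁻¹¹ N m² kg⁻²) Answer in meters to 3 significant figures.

6.75 × 10⁷ m

2GMr/d³ = a_tidal  ⇒  d = (2GMr / a_tidal)^(1/3)
d = (2 × 6.674×10⁻¹¹ × (6.42 × 10²³) × (4.85 × 10⁵) / (1.35 × 10⁻⁴))^(1/3)
  = 6.75 × 10⁷ m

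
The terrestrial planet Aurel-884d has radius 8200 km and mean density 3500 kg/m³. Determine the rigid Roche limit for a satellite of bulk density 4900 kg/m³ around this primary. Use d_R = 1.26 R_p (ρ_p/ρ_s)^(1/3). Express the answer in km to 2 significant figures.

d_R = 1.26 × 8200 km × (3500/4900)^(1/3)
    = 9200 km

9200 km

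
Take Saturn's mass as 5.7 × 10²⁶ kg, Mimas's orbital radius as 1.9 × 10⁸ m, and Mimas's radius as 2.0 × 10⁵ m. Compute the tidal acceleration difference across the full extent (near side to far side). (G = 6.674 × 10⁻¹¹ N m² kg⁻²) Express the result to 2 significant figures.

Δa = 4GMr/d³
   = 4 × (6.674 × 10⁻¹¹) × (5.7 × 10²⁶) × (2.0 × 10⁵) / (1.9 × 10⁸)³
   = 4.4 × 10⁻³ m/s²

4.4 × 10⁻³ m/s²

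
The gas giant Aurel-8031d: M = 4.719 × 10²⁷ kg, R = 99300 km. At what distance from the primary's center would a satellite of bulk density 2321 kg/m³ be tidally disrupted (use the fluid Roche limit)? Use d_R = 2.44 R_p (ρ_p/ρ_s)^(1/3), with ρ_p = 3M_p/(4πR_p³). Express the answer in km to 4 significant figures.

1.918 × 10⁵ km

ρ_p = 3M_p/(4πR_p³) = 3 × (4.719 × 10²⁷) / (4π × (9.930 × 10⁷ m)³) = 1151 kg/m³
d_R = 2.44 × 99300 km × (1151/2321)^(1/3)
    = 1.918 × 10⁵ km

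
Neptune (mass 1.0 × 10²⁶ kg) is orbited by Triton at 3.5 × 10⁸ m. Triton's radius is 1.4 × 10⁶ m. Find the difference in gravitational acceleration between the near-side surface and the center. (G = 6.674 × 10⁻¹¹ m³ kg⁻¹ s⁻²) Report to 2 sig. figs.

Δg = 2GMr/d³
   = 2 × (6.674 × 10⁻¹¹) × (1.0 × 10²⁶) × (1.4 × 10⁶) / (3.5 × 10⁸)³
   = 4.4 × 10⁻⁴ m/s²

4.4 × 10⁻⁴ m/s²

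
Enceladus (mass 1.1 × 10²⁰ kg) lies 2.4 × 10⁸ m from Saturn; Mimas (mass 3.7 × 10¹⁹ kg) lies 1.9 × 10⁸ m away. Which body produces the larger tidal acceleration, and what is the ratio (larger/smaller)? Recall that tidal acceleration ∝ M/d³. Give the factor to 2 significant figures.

Compare M/d³ for the two perturbers:
Enceladus: (1.1 × 10²⁰) / (2.4 × 10⁸)³ = 7.957 × 10⁻⁶
Mimas: (3.7 × 10¹⁹) / (1.9 × 10⁸)³ = 5.394 × 10⁻⁶
Ratio (larger/smaller) = 1.5

Enceladus, by a factor of ≈ 1.5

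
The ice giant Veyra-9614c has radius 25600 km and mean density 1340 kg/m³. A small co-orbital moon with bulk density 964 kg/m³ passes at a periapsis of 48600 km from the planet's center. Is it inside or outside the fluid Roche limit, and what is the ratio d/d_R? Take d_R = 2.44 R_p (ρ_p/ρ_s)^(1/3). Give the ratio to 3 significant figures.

inside; d/d_R ≈ 0.697

d_R = 2.44 × (25600 km) × (1340/964)^(1/3) = 69710 km
d/d_R = (48600) / (69710) = 0.697
Since d/d_R < 1, the body is inside the Roche limit.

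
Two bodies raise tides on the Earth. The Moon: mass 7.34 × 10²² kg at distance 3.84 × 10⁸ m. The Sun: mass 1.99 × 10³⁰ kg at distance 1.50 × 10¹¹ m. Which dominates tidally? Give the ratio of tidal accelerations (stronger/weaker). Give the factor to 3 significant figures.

The Moon, by a factor of ≈ 2.20

Tidal stretch scales as M/d³; compute that for each body.
The Moon: (7.34 × 10²²) / (3.84 × 10⁸)³ = 1.296 × 10⁻³
The Sun: (1.99 × 10³⁰) / (1.50 × 10¹¹)³ = 5.896 × 10⁻⁴
Ratio (larger/smaller) = 2.20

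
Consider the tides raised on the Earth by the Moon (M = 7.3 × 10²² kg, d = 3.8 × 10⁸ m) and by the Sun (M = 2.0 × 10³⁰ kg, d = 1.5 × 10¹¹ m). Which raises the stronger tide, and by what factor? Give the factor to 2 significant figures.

The Moon, by a factor of ≈ 2.2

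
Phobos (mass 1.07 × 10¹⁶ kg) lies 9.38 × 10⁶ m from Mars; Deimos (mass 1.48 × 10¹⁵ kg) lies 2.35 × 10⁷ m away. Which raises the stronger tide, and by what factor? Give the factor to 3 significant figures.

Tidal stretch scales as M/d³; compute that for each body.
Phobos: (1.07 × 10¹⁶) / (9.38 × 10⁶)³ = 1.297 × 10⁻⁵
Deimos: (1.48 × 10¹⁵) / (2.35 × 10⁷)³ = 1.140 × 10⁻⁷
Ratio (larger/smaller) = 114

Phobos, by a factor of ≈ 114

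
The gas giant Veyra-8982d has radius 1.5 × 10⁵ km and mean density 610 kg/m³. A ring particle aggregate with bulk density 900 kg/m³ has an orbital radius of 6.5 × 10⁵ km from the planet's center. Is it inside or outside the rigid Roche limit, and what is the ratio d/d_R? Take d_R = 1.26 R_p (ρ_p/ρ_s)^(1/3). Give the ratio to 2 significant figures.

d_R = 1.26 × (1.5 × 10⁵ km) × (610/900)^(1/3) = 1.660 × 10⁵ km
d/d_R = (6.5 × 10⁵) / (1.660 × 10⁵) = 3.9
Since d/d_R > 1, the body is outside the Roche limit.

outside; d/d_R ≈ 3.9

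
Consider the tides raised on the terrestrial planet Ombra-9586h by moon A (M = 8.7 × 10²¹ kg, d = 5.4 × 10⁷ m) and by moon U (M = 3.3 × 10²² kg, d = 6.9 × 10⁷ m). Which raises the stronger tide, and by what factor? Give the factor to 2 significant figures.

The tide-raising term goes as M/d³ (the gradient of a 1/d² field).
Moon A: (8.7 × 10²¹) / (5.4 × 10⁷)³ = 5.525 × 10⁻²
Moon U: (3.3 × 10²²) / (6.9 × 10⁷)³ = 1.005 × 10⁻¹
Ratio (larger/smaller) = 1.8

Moon U, by a factor of ≈ 1.8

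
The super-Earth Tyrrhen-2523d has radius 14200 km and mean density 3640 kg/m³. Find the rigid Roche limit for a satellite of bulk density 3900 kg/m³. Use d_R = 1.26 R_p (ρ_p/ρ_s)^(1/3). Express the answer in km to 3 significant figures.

d_R = 1.26 × 14200 km × (3640/3900)^(1/3)
    = 17500 km

17500 km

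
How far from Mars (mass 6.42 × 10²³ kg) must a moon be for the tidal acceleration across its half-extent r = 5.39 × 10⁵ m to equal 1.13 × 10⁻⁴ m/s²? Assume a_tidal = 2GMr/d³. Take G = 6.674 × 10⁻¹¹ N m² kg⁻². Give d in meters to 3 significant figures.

7.42 × 10⁷ m

2GMr/d³ = a_tidal  ⇒  d = (2GMr / a_tidal)^(1/3)
d = (2 × 6.674×10⁻¹¹ × (6.42 × 10²³) × (5.39 × 10⁵) / (1.13 × 10⁻⁴))^(1/3)
  = 7.42 × 10⁷ m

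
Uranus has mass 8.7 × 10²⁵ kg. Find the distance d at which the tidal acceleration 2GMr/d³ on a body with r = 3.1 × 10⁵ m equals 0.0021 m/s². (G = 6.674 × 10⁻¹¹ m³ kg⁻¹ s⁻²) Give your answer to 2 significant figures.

1.2 × 10⁸ m

2GMr/d³ = a_tidal  ⇒  d = (2GMr / a_tidal)^(1/3)
d = (2 × 6.674×10⁻¹¹ × (8.7 × 10²⁵) × (3.1 × 10⁵) / (0.0021))^(1/3)
  = 1.2 × 10⁸ m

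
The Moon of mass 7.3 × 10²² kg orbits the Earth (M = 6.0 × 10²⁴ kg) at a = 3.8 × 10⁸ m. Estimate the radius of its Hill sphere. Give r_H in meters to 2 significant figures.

6.1 × 10⁷ m

r_H ≈ a (m/3M)^(1/3)
    = (3.8 × 10⁸) × (7.3 × 10²² / (3 × 6.0 × 10²⁴))^(1/3)
    = 6.1 × 10⁷ m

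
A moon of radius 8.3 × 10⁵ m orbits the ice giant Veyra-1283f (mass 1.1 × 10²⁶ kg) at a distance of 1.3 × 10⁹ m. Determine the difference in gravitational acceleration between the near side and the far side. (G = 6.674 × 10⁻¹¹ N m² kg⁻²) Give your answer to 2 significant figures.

1.1 × 10⁻⁵ m/s²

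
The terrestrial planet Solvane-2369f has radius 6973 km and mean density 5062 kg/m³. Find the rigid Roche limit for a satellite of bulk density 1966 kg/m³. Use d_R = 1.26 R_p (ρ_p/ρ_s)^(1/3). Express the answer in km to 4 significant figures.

12040 km

d_R = 1.26 × 6973 km × (5062/1966)^(1/3)
    = 12040 km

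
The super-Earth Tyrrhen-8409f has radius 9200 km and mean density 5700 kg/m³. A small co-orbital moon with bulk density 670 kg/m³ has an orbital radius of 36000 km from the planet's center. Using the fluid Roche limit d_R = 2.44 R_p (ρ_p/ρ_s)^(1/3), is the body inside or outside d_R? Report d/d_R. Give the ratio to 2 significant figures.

inside; d/d_R ≈ 0.79

d_R = 2.44 × (9200 km) × (5700/670)^(1/3) = 45830 km
d/d_R = (36000) / (45830) = 0.79
Since d/d_R < 1, the body is inside the Roche limit.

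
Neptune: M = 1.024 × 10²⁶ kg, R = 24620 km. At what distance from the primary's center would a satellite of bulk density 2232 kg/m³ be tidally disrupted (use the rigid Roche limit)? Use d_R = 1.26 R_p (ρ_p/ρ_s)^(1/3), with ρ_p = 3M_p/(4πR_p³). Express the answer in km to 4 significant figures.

27980 km

ρ_p = 3M_p/(4πR_p³) = 3 × (1.024 × 10²⁶) / (4π × (2.462 × 10⁷ m)³) = 1638 kg/m³
d_R = 1.26 × 24620 km × (1638/2232)^(1/3)
    = 27980 km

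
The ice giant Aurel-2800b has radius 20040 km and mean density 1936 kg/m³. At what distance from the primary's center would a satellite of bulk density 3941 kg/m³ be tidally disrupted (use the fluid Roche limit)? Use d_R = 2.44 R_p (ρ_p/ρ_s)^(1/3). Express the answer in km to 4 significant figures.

38580 km

d_R = 2.44 × 20040 km × (1936/3941)^(1/3)
    = 38580 km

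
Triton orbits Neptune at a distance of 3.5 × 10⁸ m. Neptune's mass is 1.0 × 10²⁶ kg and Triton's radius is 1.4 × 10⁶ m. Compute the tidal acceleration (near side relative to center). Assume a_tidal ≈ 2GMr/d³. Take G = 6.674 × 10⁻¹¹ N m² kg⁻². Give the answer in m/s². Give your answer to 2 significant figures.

4.4 × 10⁻⁴ m/s²

a_tidal = 2GMr/d³
        = 2 × (6.674 × 10⁻¹¹) × (1.0 × 10²⁶) × (1.4 × 10⁶) / (3.5 × 10⁸)³
        = 4.4 × 10⁻⁴ m/s²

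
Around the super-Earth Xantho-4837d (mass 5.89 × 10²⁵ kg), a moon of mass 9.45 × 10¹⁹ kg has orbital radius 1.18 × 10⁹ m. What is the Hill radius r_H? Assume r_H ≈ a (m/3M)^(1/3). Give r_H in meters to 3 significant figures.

9.58 × 10⁶ m

r_H ≈ a (m/3M)^(1/3)
    = (1.18 × 10⁹) × (9.45 × 10¹⁹ / (3 × 5.89 × 10²⁵))^(1/3)
    = 9.58 × 10⁶ m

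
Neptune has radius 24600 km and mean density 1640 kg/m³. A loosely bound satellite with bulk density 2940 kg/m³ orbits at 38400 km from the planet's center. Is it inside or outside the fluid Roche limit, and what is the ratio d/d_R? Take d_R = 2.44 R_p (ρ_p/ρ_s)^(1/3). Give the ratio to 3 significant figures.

inside; d/d_R ≈ 0.777

d_R = 2.44 × (24600 km) × (1640/2940)^(1/3) = 49410 km
d/d_R = (38400) / (49410) = 0.777
Since d/d_R < 1, the body is inside the Roche limit.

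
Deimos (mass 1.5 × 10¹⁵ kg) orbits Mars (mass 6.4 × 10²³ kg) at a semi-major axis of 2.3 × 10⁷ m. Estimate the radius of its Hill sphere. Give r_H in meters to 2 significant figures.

r_H ≈ a (m/3M)^(1/3)
    = (2.3 × 10⁷) × (1.5 × 10¹⁵ / (3 × 6.4 × 10²³))^(1/3)
    = 2.1 × 10⁴ m

2.1 × 10⁴ m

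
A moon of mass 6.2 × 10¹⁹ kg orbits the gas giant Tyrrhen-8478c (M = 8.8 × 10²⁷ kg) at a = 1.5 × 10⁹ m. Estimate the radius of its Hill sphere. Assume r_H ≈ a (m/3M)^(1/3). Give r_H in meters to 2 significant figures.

2.0 × 10⁶ m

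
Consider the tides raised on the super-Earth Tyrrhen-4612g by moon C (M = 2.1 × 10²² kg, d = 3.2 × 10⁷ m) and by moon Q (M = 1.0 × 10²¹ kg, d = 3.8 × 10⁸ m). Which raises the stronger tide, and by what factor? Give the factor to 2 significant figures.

Moon C, by a factor of ≈ 35000

The tide-raising term goes as M/d³ (the gradient of a 1/d² field).
Moon C: (2.1 × 10²²) / (3.2 × 10⁷)³ = 6.409 × 10⁻¹
Moon Q: (1.0 × 10²¹) / (3.8 × 10⁸)³ = 1.822 × 10⁻⁵
Ratio (larger/smaller) = 35000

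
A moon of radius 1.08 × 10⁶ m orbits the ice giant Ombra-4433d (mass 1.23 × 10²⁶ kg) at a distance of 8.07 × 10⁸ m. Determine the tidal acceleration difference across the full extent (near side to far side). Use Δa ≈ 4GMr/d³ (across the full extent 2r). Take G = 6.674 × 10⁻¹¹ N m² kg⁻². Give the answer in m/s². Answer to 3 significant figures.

Δg = 4GMr/d³
   = 4 × (6.674 × 10⁻¹¹) × (1.23 × 10²⁶) × (1.08 × 10⁶) / (8.07 × 10⁸)³
   = 6.75 × 10⁻⁵ m/s²

6.75 × 10⁻⁵ m/s²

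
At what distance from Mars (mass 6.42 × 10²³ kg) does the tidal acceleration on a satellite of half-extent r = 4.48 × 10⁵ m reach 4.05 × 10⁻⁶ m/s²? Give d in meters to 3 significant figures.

2GMr/d³ = a_tidal  ⇒  d = (2GMr / a_tidal)^(1/3)
d = (2 × 6.674×10⁻¹¹ × (6.42 × 10²³) × (4.48 × 10⁵) / (4.05 × 10⁻⁶))^(1/3)
  = 2.12 × 10⁸ m

2.12 × 10⁸ m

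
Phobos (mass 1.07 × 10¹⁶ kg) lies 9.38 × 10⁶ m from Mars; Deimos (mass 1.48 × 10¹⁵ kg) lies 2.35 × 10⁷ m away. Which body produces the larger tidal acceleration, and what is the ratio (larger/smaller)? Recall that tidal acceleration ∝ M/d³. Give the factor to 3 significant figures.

Phobos, by a factor of ≈ 114

The tide-raising term goes as M/d³ (the gradient of a 1/d² field).
Phobos: (1.07 × 10¹⁶) / (9.38 × 10⁶)³ = 1.297 × 10⁻⁵
Deimos: (1.48 × 10¹⁵) / (2.35 × 10⁷)³ = 1.140 × 10⁻⁷
Ratio (larger/smaller) = 114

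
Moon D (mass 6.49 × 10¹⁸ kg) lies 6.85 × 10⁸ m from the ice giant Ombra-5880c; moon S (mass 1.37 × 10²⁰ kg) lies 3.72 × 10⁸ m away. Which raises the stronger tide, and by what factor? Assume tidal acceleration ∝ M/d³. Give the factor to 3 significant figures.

Compare M/d³ for the two perturbers:
Moon D: (6.49 × 10¹⁸) / (6.85 × 10⁸)³ = 2.019 × 10⁻⁸
Moon S: (1.37 × 10²⁰) / (3.72 × 10⁸)³ = 2.661 × 10⁻⁶
Ratio (larger/smaller) = 132

Moon S, by a factor of ≈ 132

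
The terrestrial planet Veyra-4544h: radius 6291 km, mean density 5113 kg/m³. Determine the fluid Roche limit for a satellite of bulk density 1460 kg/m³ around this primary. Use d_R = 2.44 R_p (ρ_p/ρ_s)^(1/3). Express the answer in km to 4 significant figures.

23310 km

d_R = 2.44 × 6291 km × (5113/1460)^(1/3)
    = 23310 km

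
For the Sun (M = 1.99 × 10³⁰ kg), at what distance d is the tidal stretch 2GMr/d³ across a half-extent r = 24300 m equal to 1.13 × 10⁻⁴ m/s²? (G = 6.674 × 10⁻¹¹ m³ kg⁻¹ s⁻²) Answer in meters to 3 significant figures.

3.85 × 10⁹ m

2GMr/d³ = a_tidal  ⇒  d = (2GMr / a_tidal)^(1/3)
d = (2 × 6.674×10⁻¹¹ × (1.99 × 10³⁰) × (24300) / (1.13 × 10⁻⁴))^(1/3)
  = 3.85 × 10⁹ m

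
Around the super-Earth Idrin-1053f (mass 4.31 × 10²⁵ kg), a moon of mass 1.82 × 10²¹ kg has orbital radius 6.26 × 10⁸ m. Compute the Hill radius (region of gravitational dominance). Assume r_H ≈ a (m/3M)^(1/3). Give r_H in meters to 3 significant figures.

1.51 × 10⁷ m

r_H ≈ a (m/3M)^(1/3)
    = (6.26 × 10⁸) × (1.82 × 10²¹ / (3 × 4.31 × 10²⁵))^(1/3)
    = 1.51 × 10⁷ m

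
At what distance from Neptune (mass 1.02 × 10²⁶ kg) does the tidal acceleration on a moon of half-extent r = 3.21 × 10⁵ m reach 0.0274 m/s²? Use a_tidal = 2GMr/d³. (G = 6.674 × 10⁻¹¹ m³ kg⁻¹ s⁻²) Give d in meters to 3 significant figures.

5.42 × 10⁷ m

2GMr/d³ = a_tidal  ⇒  d = (2GMr / a_tidal)^(1/3)
d = (2 × 6.674×10⁻¹¹ × (1.02 × 10²⁶) × (3.21 × 10⁵) / (0.0274))^(1/3)
  = 5.42 × 10⁷ m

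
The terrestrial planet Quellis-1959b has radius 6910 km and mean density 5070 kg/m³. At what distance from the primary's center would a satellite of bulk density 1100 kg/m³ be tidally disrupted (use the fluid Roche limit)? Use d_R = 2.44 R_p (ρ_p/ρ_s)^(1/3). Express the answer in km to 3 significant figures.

d_R = 2.44 × 6910 km × (5070/1100)^(1/3)
    = 28100 km

28100 km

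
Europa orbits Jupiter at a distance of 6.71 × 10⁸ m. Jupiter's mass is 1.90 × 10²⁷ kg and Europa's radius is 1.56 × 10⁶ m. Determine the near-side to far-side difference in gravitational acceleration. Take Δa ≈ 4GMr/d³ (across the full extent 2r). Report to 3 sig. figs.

2.62 × 10⁻³ m/s²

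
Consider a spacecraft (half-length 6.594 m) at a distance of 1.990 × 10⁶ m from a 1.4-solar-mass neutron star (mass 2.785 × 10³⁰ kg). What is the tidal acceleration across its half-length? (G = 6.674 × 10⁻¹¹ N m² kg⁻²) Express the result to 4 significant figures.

Δa = 2GMr/d³
   = 2 × (6.674 × 10⁻¹¹) × (2.785 × 10³⁰) × (6.594) / (1.990 × 10⁶)³
   = 3.111 × 10² m/s²

3.111 × 10² m/s²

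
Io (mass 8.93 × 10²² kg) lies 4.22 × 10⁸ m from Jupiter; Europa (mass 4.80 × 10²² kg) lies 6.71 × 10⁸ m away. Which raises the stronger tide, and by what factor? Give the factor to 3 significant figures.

Tidal acceleration ∝ M/d³, so compare M/d³ for each.
Io: (8.93 × 10²²) / (4.22 × 10⁸)³ = 1.188 × 10⁻³
Europa: (4.80 × 10²²) / (6.71 × 10⁸)³ = 1.589 × 10⁻⁴
Ratio (larger/smaller) = 7.48

Io, by a factor of ≈ 7.48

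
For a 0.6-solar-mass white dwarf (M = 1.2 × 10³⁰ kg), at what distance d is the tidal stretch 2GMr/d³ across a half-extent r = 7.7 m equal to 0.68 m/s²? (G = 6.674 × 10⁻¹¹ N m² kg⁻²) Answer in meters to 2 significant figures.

2GMr/d³ = a_tidal  ⇒  d = (2GMr / a_tidal)^(1/3)
d = (2 × 6.674×10⁻¹¹ × (1.2 × 10³⁰) × (7.7) / (0.68))^(1/3)
  = 1.2 × 10⁷ m

1.2 × 10⁷ m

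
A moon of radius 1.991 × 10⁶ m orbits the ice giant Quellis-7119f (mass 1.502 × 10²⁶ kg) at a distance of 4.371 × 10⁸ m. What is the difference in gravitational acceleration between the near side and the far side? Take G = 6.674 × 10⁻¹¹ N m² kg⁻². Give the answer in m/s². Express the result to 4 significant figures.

Δg = 4GMr/d³
   = 4 × (6.674 × 10⁻¹¹) × (1.502 × 10²⁶) × (1.991 × 10⁶) / (4.371 × 10⁸)³
   = 9.560 × 10⁻⁴ m/s²

9.560 × 10⁻⁴ m/s²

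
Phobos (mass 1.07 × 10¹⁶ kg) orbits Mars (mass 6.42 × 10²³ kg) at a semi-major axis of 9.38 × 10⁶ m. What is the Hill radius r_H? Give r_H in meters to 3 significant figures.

r_H ≈ a (m/3M)^(1/3)
    = (9.38 × 10⁶) × (1.07 × 10¹⁶ / (3 × 6.42 × 10²³))^(1/3)
    = 1.66 × 10⁴ m

1.66 × 10⁴ m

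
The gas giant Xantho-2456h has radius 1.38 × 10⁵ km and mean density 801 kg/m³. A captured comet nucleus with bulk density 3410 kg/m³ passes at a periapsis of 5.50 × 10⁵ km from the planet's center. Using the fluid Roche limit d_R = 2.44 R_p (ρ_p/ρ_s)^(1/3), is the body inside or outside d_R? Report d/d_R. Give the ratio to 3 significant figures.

d_R = 2.44 × (1.38 × 10⁵ km) × (801/3410)^(1/3) = 2.078 × 10⁵ km
d/d_R = (5.50 × 10⁵) / (2.078 × 10⁵) = 2.65
Since d/d_R > 1, the body is outside the Roche limit.

outside; d/d_R ≈ 2.65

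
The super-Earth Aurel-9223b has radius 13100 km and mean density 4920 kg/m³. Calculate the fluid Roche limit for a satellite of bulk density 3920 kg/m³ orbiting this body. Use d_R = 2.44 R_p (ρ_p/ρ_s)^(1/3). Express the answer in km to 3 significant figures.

d_R = 2.44 × 13100 km × (4920/3920)^(1/3)
    = 34500 km

34500 km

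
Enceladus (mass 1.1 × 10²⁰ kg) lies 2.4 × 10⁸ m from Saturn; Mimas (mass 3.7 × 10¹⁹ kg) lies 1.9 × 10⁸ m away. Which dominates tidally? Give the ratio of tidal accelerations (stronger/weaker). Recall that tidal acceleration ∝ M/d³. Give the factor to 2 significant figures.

Enceladus, by a factor of ≈ 1.5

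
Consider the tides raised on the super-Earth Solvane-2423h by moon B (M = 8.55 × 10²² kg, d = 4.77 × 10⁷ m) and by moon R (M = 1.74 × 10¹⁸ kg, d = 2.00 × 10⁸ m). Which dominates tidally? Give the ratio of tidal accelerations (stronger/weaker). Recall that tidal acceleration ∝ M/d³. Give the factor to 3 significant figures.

Tidal stretch scales as M/d³; compute that for each body.
Moon B: (8.55 × 10²²) / (4.77 × 10⁷)³ = 7.878 × 10⁻¹
Moon R: (1.74 × 10¹⁸) / (2.00 × 10⁸)³ = 2.175 × 10⁻⁷
Ratio (larger/smaller) = 3.62 × 10⁶

Moon B, by a factor of ≈ 3.62 × 10⁶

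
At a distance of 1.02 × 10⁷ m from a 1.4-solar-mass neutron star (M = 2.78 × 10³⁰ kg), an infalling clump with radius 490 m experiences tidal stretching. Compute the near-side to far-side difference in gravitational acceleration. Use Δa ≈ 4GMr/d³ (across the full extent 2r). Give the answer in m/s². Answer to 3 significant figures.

3.43 × 10² m/s²

Δg = 4GMr/d³
   = 4 × (6.674 × 10⁻¹¹) × (2.78 × 10³⁰) × (490) / (1.02 × 10⁷)³
   = 3.43 × 10² m/s²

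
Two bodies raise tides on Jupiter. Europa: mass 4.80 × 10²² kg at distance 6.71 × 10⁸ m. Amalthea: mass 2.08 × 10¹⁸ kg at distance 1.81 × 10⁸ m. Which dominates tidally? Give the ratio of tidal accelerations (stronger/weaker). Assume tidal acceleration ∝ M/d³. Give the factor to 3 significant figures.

Europa, by a factor of ≈ 453

Tidal stretch scales as M/d³; compute that for each body.
Europa: (4.80 × 10²²) / (6.71 × 10⁸)³ = 1.589 × 10⁻⁴
Amalthea: (2.08 × 10¹⁸) / (1.81 × 10⁸)³ = 3.508 × 10⁻⁷
Ratio (larger/smaller) = 453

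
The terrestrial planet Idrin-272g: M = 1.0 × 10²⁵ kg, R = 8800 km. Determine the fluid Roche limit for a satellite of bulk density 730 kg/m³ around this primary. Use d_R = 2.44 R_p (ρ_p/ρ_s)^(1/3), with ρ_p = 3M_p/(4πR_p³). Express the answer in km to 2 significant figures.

ρ_p = 3M_p/(4πR_p³) = 3 × (1.0 × 10²⁵) / (4π × (8.8 × 10⁶ m)³) = 3500 kg/m³
d_R = 2.44 × 8800 km × (3500/730)^(1/3)
    = 36000 km

36000 km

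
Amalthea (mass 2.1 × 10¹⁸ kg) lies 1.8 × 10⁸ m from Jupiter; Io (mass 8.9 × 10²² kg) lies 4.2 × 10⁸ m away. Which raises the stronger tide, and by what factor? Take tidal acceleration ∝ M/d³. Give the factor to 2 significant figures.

Io, by a factor of ≈ 3300

Tidal stretch scales as M/d³; compute that for each body.
Amalthea: (2.1 × 10¹⁸) / (1.8 × 10⁸)³ = 3.601 × 10⁻⁷
Io: (8.9 × 10²²) / (4.2 × 10⁸)³ = 1.201 × 10⁻³
Ratio (larger/smaller) = 3300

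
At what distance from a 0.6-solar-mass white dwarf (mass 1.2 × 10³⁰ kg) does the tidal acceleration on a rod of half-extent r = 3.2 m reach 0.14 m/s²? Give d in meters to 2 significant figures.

2GMr/d³ = a_tidal  ⇒  d = (2GMr / a_tidal)^(1/3)
d = (2 × 6.674×10⁻¹¹ × (1.2 × 10³⁰) × (3.2) / (0.14))^(1/3)
  = 1.5 × 10⁷ m

1.5 × 10⁷ m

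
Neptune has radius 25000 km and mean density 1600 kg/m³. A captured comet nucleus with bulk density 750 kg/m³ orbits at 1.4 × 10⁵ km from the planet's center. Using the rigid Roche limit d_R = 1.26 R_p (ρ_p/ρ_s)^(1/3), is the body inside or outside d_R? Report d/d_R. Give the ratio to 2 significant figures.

d_R = 1.26 × (25000 km) × (1600/750)^(1/3) = 40550 km
d/d_R = (1.4 × 10⁵) / (40550) = 3.5
Since d/d_R > 1, the body is outside the Roche limit.

outside; d/d_R ≈ 3.5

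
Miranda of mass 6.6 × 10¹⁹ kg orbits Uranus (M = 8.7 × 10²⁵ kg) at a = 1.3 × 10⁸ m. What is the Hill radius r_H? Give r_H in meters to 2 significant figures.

r_H ≈ a (m/3M)^(1/3)
    = (1.3 × 10⁸) × (6.6 × 10¹⁹ / (3 × 8.7 × 10²⁵))^(1/3)
    = 8.2 × 10⁵ m

8.2 × 10⁵ m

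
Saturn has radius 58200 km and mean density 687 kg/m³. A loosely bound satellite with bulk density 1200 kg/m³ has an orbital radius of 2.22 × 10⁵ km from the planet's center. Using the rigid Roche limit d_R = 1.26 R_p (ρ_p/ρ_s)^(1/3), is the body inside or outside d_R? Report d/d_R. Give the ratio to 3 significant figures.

outside; d/d_R ≈ 3.65

d_R = 1.26 × (58200 km) × (687/1200)^(1/3) = 60890 km
d/d_R = (2.22 × 10⁵) / (60890) = 3.65
Since d/d_R > 1, the body is outside the Roche limit.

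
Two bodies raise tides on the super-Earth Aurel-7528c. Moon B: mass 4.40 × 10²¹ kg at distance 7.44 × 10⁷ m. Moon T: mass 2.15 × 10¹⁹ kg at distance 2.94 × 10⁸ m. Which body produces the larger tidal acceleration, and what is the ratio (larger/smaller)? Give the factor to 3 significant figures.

Moon B, by a factor of ≈ 12600

Tidal acceleration ∝ M/d³, so compare M/d³ for each.
Moon B: (4.40 × 10²¹) / (7.44 × 10⁷)³ = 1.068 × 10⁻²
Moon T: (2.15 × 10¹⁹) / (2.94 × 10⁸)³ = 8.461 × 10⁻⁷
Ratio (larger/smaller) = 12600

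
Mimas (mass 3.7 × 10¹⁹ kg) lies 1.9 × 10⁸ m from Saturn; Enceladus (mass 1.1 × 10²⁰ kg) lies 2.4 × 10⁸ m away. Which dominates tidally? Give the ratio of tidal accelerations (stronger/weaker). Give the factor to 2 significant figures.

Tidal acceleration ∝ M/d³, so compare M/d³ for each.
Mimas: (3.7 × 10¹⁹) / (1.9 × 10⁸)³ = 5.394 × 10⁻⁶
Enceladus: (1.1 × 10²⁰) / (2.4 × 10⁸)³ = 7.957 × 10⁻⁶
Ratio (larger/smaller) = 1.5

Enceladus, by a factor of ≈ 1.5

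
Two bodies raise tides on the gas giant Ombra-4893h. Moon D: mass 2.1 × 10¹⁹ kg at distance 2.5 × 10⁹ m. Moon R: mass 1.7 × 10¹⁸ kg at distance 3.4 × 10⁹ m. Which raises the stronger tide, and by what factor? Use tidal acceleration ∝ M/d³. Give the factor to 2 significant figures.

Compare M/d³ for the two perturbers:
Moon D: (2.1 × 10¹⁹) / (2.5 × 10⁹)³ = 1.344 × 10⁻⁹
Moon R: (1.7 × 10¹⁸) / (3.4 × 10⁹)³ = 4.325 × 10⁻¹¹
Ratio (larger/smaller) = 31

Moon D, by a factor of ≈ 31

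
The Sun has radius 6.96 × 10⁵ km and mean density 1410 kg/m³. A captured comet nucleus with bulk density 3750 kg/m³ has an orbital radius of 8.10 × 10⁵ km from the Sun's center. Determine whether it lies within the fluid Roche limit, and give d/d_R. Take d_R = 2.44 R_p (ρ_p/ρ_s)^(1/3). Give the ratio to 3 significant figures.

inside; d/d_R ≈ 0.661

d_R = 2.44 × (6.96 × 10⁵ km) × (1410/3750)^(1/3) = 1.226 × 10⁶ km
d/d_R = (8.10 × 10⁵) / (1.226 × 10⁶) = 0.661
Since d/d_R < 1, the body is inside the Roche limit.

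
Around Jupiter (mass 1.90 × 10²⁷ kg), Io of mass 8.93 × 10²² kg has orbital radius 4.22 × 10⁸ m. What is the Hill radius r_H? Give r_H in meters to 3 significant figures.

r_H ≈ a (m/3M)^(1/3)
    = (4.22 × 10⁸) × (8.93 × 10²² / (3 × 1.90 × 10²⁷))^(1/3)
    = 1.06 × 10⁷ m

1.06 × 10⁷ m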